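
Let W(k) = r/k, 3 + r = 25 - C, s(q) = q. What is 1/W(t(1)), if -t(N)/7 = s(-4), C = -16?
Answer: 14/19 ≈ 0.73684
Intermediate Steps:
t(N) = 28 (t(N) = -7*(-4) = 28)
r = 38 (r = -3 + (25 - 1*(-16)) = -3 + (25 + 16) = -3 + 41 = 38)
W(k) = 38/k
1/W(t(1)) = 1/(38/28) = 1/(38*(1/28)) = 1/(19/14) = 14/19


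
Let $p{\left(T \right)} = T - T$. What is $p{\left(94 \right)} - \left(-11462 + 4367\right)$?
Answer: $7095$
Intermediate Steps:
$p{\left(T \right)} = 0$
$p{\left(94 \right)} - \left(-11462 + 4367\right) = 0 - \left(-11462 + 4367\right) = 0 - -7095 = 0 + 7095 = 7095$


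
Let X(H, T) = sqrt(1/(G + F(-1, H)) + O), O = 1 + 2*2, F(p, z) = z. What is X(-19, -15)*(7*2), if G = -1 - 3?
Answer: 14*sqrt(2622)/23 ≈ 31.169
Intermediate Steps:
G = -4
O = 5 (O = 1 + 4 = 5)
X(H, T) = sqrt(5 + 1/(-4 + H)) (X(H, T) = sqrt(1/(-4 + H) + 5) = sqrt(5 + 1/(-4 + H)))
X(-19, -15)*(7*2) = sqrt((-19 + 5*(-19))/(-4 - 19))*(7*2) = sqrt((-19 - 95)/(-23))*14 = sqrt(-1/23*(-114))*14 = sqrt(114/23)*14 = (sqrt(2622)/23)*14 = 14*sqrt(2622)/23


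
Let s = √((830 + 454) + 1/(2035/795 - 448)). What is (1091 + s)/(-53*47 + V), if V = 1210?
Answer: -1091/1281 - √28625620717/6048455 ≈ -0.87965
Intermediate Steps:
s = 3*√28625620717/14165 (s = √(1284 + 1/(2035*(1/795) - 448)) = √(1284 + 1/(407/159 - 448)) = √(1284 + 1/(-70825/159)) = √(1284 - 159/70825) = √(90939141/70825) = 3*√28625620717/14165 ≈ 35.833)
(1091 + s)/(-53*47 + V) = (1091 + 3*√28625620717/14165)/(-53*47 + 1210) = (1091 + 3*√28625620717/14165)/(-2491 + 1210) = (1091 + 3*√28625620717/14165)/(-1281) = (1091 + 3*√28625620717/14165)*(-1/1281) = -1091/1281 - √28625620717/6048455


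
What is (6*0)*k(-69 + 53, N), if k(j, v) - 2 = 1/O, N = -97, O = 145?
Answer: 0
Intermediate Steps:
k(j, v) = 291/145 (k(j, v) = 2 + 1/145 = 291/145)
(6*0)*k(-69 + 53, N) = (6*0)*(291/145) = 0*(291/145) = 0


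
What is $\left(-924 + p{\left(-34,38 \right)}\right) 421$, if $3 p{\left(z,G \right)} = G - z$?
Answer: $-378900$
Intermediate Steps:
$p{\left(z,G \right)} = - \frac{z}{3} + \frac{G}{3}$ ($p{\left(z,G \right)} = \frac{G - z}{3} = - \frac{z}{3} + \frac{G}{3}$)
$\left(-924 + p{\left(-34,38 \right)}\right) 421 = \left(-924 + \left(\left(- \frac{1}{3}\right) \left(-34\right) + \frac{1}{3} \cdot 38\right)\right) 421 = \left(-924 + \left(\frac{34}{3} + \frac{38}{3}\right)\right) 421 = \left(-924 + 24\right) 421 = \left(-900\right) 421 = -378900$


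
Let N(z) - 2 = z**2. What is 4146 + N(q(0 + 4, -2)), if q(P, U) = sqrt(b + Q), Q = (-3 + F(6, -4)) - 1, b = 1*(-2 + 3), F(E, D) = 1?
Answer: 4146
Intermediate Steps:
b = 1 (b = 1*1 = 1)
Q = -3 (Q = (-3 + 1) - 1 = -2 - 1 = -3)
q(P, U) = I*sqrt(2) (q(P, U) = sqrt(1 - 3) = sqrt(-2) = I*sqrt(2))
N(z) = 2 + z**2
4146 + N(q(0 + 4, -2)) = 4146 + (2 + (I*sqrt(2))**2) = 4146 + (2 - 2) = 4146 + 0 = 4146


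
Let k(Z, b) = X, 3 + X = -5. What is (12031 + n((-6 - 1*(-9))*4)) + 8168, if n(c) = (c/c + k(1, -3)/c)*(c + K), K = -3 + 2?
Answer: 60608/3 ≈ 20203.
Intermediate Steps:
X = -8 (X = -3 - 5 = -8)
k(Z, b) = -8
K = -1
n(c) = (1 - 8/c)*(-1 + c) (n(c) = (c/c - 8/c)*(c - 1) = (1 - 8/c)*(-1 + c))
(12031 + n((-6 - 1*(-9))*4)) + 8168 = (12031 + (-9 + (-6 - 1*(-9))*4 + 8/(((-6 - 1*(-9))*4)))) + 8168 = (12031 + (-9 + (-6 + 9)*4 + 8/(((-6 + 9)*4)))) + 8168 = (12031 + (-9 + 3*4 + 8/((3*4)))) + 8168 = (12031 + (-9 + 12 + 8/12)) + 8168 = (12031 + (-9 + 12 + 8*(1/12))) + 8168 = (12031 + (-9 + 12 + ⅔)) + 8168 = (12031 + 11/3) + 8168 = 36104/3 + 8168 = 60608/3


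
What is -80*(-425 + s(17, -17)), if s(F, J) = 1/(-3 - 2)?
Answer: 34016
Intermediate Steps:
s(F, J) = -⅕ (s(F, J) = 1/(-5) = -⅕)
-80*(-425 + s(17, -17)) = -80*(-425 - ⅕) = -80*(-2126/5) = 34016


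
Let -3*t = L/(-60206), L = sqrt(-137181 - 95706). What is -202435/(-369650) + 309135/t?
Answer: 40487/73930 - 18611781810*I*sqrt(232887)/77629 ≈ 0.54764 - 1.157e+8*I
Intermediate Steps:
L = I*sqrt(232887) (L = sqrt(-232887) = I*sqrt(232887) ≈ 482.58*I)
t = I*sqrt(232887)/180618 (t = -I*sqrt(232887)/(3*(-60206)) = -I*sqrt(232887)*(-1)/(3*60206) = -(-1)*I*sqrt(232887)/180618 = I*sqrt(232887)/180618 ≈ 0.0026718*I)
-202435/(-369650) + 309135/t = -202435/(-369650) + 309135/((I*sqrt(232887)/180618)) = -202435*(-1/369650) + 309135*(-60206*I*sqrt(232887)/77629) = 40487/73930 - 18611781810*I*sqrt(232887)/77629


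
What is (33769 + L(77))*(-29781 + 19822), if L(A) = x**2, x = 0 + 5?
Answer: -336554446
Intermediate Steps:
x = 5
L(A) = 25 (L(A) = 5**2 = 25)
(33769 + L(77))*(-29781 + 19822) = (33769 + 25)*(-29781 + 19822) = 33794*(-9959) = -336554446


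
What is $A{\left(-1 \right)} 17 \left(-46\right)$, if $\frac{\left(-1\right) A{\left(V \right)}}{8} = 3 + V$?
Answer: $12512$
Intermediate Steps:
$A{\left(V \right)} = -24 - 8 V$ ($A{\left(V \right)} = - 8 \left(3 + V\right) = -24 - 8 V$)
$A{\left(-1 \right)} 17 \left(-46\right) = \left(-24 - -8\right) 17 \left(-46\right) = \left(-24 + 8\right) 17 \left(-46\right) = \left(-16\right) 17 \left(-46\right) = \left(-272\right) \left(-46\right) = 12512$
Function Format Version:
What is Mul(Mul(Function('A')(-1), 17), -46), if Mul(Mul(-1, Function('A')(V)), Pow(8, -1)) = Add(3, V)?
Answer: 12512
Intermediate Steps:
Function('A')(V) = Add(-24, Mul(-8, V)) (Function('A')(V) = Mul(-8, Add(3, V)) = Add(-24, Mul(-8, V)))
Mul(Mul(Function('A')(-1), 17), -46) = Mul(Mul(Add(-24, Mul(-8, -1)), 17), -46) = Mul(Mul(Add(-24, 8), 17), -46) = Mul(Mul(-16, 17), -46) = Mul(-272, -46) = 12512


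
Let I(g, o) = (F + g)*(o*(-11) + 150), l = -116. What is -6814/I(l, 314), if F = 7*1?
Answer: -3407/180068 ≈ -0.018921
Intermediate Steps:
F = 7
I(g, o) = (7 + g)*(150 - 11*o) (I(g, o) = (7 + g)*(o*(-11) + 150) = (7 + g)*(-11*o + 150) = (7 + g)*(150 - 11*o))
-6814/I(l, 314) = -6814/(1050 - 77*314 + 150*(-116) - 11*(-116)*314) = -6814/(1050 - 24178 - 17400 + 400664) = -6814/360136 = -6814*1/360136 = -3407/180068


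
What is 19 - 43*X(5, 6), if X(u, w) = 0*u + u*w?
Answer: -1271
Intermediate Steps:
X(u, w) = u*w (X(u, w) = 0 + u*w = u*w)
19 - 43*X(5, 6) = 19 - 215*6 = 19 - 43*30 = 19 - 1290 = -1271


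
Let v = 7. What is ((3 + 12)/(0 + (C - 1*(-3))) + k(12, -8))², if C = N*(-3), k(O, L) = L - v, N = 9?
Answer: 15625/64 ≈ 244.14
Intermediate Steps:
k(O, L) = -7 + L (k(O, L) = L - 1*7 = L - 7 = -7 + L)
C = -27 (C = 9*(-3) = -27)
((3 + 12)/(0 + (C - 1*(-3))) + k(12, -8))² = ((3 + 12)/(0 + (-27 - 1*(-3))) + (-7 - 8))² = (15/(0 + (-27 + 3)) - 15)² = (15/(0 - 24) - 15)² = (15/(-24) - 15)² = (15*(-1/24) - 15)² = (-5/8 - 15)² = (-125/8)² = 15625/64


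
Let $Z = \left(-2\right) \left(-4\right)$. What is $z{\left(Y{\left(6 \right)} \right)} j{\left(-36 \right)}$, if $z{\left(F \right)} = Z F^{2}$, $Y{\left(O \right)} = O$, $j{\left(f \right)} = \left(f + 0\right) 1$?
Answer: $-10368$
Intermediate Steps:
$Z = 8$
$j{\left(f \right)} = f$ ($j{\left(f \right)} = f 1 = f$)
$z{\left(F \right)} = 8 F^{2}$
$z{\left(Y{\left(6 \right)} \right)} j{\left(-36 \right)} = 8 \cdot 6^{2} \left(-36\right) = 8 \cdot 36 \left(-36\right) = 288 \left(-36\right) = -10368$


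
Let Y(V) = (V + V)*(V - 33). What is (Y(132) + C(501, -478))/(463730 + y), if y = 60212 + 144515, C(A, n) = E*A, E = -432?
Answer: -21144/74273 ≈ -0.28468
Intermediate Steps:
Y(V) = 2*V*(-33 + V) (Y(V) = (2*V)*(-33 + V) = 2*V*(-33 + V))
C(A, n) = -432*A
y = 204727
(Y(132) + C(501, -478))/(463730 + y) = (2*132*(-33 + 132) - 432*501)/(463730 + 204727) = (2*132*99 - 216432)/668457 = (26136 - 216432)*(1/668457) = -190296*1/668457 = -21144/74273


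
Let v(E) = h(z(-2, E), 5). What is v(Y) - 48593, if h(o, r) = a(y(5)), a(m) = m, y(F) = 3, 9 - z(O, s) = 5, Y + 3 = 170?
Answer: -48590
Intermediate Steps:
Y = 167 (Y = -3 + 170 = 167)
z(O, s) = 4 (z(O, s) = 9 - 1*5 = 9 - 5 = 4)
h(o, r) = 3
v(E) = 3
v(Y) - 48593 = 3 - 48593 = -48590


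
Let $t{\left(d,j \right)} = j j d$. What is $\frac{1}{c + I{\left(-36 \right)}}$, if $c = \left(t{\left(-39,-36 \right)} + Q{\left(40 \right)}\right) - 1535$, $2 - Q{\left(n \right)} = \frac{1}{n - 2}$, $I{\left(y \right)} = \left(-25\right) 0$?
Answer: $- \frac{38}{1978927} \approx -1.9202 \cdot 10^{-5}$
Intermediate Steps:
$I{\left(y \right)} = 0$
$Q{\left(n \right)} = 2 - \frac{1}{-2 + n}$ ($Q{\left(n \right)} = 2 - \frac{1}{n - 2} = 2 - \frac{1}{-2 + n}$)
$t{\left(d,j \right)} = d j^{2}$ ($t{\left(d,j \right)} = j^{2} d = d j^{2}$)
$c = - \frac{1978927}{38}$ ($c = \left(- 39 \left(-36\right)^{2} + \frac{-5 + 2 \cdot 40}{-2 + 40}\right) - 1535 = \left(\left(-39\right) 1296 + \frac{-5 + 80}{38}\right) - 1535 = \left(-50544 + \frac{1}{38} \cdot 75\right) - 1535 = \left(-50544 + \frac{75}{38}\right) - 1535 = - \frac{1920597}{38} - 1535 = - \frac{1978927}{38} \approx -52077.0$)
$\frac{1}{c + I{\left(-36 \right)}} = \frac{1}{- \frac{1978927}{38} + 0} = \frac{1}{- \frac{1978927}{38}} = - \frac{38}{1978927}$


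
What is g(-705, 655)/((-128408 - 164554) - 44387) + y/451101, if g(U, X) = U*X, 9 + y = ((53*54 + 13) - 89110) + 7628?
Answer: 181786135291/152178471249 ≈ 1.1946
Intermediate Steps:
y = -78616 (y = -9 + (((53*54 + 13) - 89110) + 7628) = -9 + (((2862 + 13) - 89110) + 7628) = -9 + ((2875 - 89110) + 7628) = -9 + (-86235 + 7628) = -9 - 78607 = -78616)
g(-705, 655)/((-128408 - 164554) - 44387) + y/451101 = (-705*655)/((-128408 - 164554) - 44387) - 78616/451101 = -461775/(-292962 - 44387) - 78616*1/451101 = -461775/(-337349) - 78616/451101 = -461775*(-1/337349) - 78616/451101 = 461775/337349 - 78616/451101 = 181786135291/152178471249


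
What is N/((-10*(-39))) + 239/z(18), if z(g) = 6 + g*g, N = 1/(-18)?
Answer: 11183/15444 ≈ 0.72410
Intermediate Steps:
N = -1/18 ≈ -0.055556
z(g) = 6 + g²
N/((-10*(-39))) + 239/z(18) = -1/(18*((-10*(-39)))) + 239/(6 + 18²) = -1/18/390 + 239/(6 + 324) = -1/18*1/390 + 239/330 = -1/7020 + 239*(1/330) = -1/7020 + 239/330 = 11183/15444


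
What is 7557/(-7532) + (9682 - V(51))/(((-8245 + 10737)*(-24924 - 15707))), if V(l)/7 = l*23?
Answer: -1951979233/1945493542 ≈ -1.0033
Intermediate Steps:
V(l) = 161*l (V(l) = 7*(l*23) = 7*(23*l) = 161*l)
7557/(-7532) + (9682 - V(51))/(((-8245 + 10737)*(-24924 - 15707))) = 7557/(-7532) + (9682 - 161*51)/(((-8245 + 10737)*(-24924 - 15707))) = 7557*(-1/7532) + (9682 - 1*8211)/((2492*(-40631))) = -7557/7532 + (9682 - 8211)/(-101252452) = -7557/7532 + 1471*(-1/101252452) = -7557/7532 - 1471/101252452 = -1951979233/1945493542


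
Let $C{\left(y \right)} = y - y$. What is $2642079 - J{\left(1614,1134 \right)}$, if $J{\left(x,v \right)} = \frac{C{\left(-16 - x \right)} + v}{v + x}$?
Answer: $\frac{1210071993}{458} \approx 2.6421 \cdot 10^{6}$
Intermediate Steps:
$C{\left(y \right)} = 0$
$J{\left(x,v \right)} = \frac{v}{v + x}$ ($J{\left(x,v \right)} = \frac{0 + v}{v + x} = \frac{v}{v + x}$)
$2642079 - J{\left(1614,1134 \right)} = 2642079 - \frac{1134}{1134 + 1614} = 2642079 - \frac{1134}{2748} = 2642079 - 1134 \cdot \frac{1}{2748} = 2642079 - \frac{189}{458} = \frac{1210071993}{458}$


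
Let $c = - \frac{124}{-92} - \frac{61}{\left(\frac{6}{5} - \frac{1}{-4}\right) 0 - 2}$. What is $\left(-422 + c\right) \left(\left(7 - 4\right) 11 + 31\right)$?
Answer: $- \frac{574304}{23} \approx -24970.0$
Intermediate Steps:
$c = \frac{1465}{46}$ ($c = \left(-124\right) \left(- \frac{1}{92}\right) - \frac{61}{\left(6 \cdot \frac{1}{5} - - \frac{1}{4}\right) 0 - 2} = \frac{31}{23} - \frac{61}{\left(\frac{6}{5} + \frac{1}{4}\right) 0 - 2} = \frac{31}{23} - \frac{61}{\frac{29}{20} \cdot 0 - 2} = \frac{31}{23} - \frac{61}{0 - 2} = \frac{31}{23} - \frac{61}{-2} = \frac{31}{23} - - \frac{61}{2} = \frac{31}{23} + \frac{61}{2} = \frac{1465}{46} \approx 31.848$)
$\left(-422 + c\right) \left(\left(7 - 4\right) 11 + 31\right) = \left(-422 + \frac{1465}{46}\right) \left(\left(7 - 4\right) 11 + 31\right) = - \frac{17947 \left(3 \cdot 11 + 31\right)}{46} = - \frac{17947 \left(33 + 31\right)}{46} = \left(- \frac{17947}{46}\right) 64 = - \frac{574304}{23}$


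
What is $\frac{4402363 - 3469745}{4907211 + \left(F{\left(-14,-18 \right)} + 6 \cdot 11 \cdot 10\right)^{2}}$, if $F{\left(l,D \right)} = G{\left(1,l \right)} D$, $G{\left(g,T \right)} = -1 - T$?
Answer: $\frac{932618}{5088687} \approx 0.18327$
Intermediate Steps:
$F{\left(l,D \right)} = D \left(-1 - l\right)$ ($F{\left(l,D \right)} = \left(-1 - l\right) D = D \left(-1 - l\right)$)
$\frac{4402363 - 3469745}{4907211 + \left(F{\left(-14,-18 \right)} + 6 \cdot 11 \cdot 10\right)^{2}} = \frac{4402363 - 3469745}{4907211 + \left(\left(-1\right) \left(-18\right) \left(1 - 14\right) + 6 \cdot 11 \cdot 10\right)^{2}} = \frac{932618}{4907211 + \left(\left(-1\right) \left(-18\right) \left(-13\right) + 66 \cdot 10\right)^{2}} = \frac{932618}{4907211 + \left(-234 + 660\right)^{2}} = \frac{932618}{4907211 + 426^{2}} = \frac{932618}{4907211 + 181476} = \frac{932618}{5088687}$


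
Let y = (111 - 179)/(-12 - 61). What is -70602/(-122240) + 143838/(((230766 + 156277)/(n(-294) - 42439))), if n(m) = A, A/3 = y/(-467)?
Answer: -12718796563644687867/806459019642560 ≈ -15771.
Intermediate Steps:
y = 68/73 (y = -68/(-73) = -68*(-1/73) = 68/73 ≈ 0.93151)
A = -204/34091 (A = 3*((68/73)/(-467)) = 3*((68/73)*(-1/467)) = 3*(-68/34091) = -204/34091 ≈ -0.0059840)
n(m) = -204/34091
-70602/(-122240) + 143838/(((230766 + 156277)/(n(-294) - 42439))) = -70602/(-122240) + 143838/(((230766 + 156277)/(-204/34091 - 42439))) = -70602*(-1/122240) + 143838/((387043/(-1446788153/34091))) = 35301/61120 + 143838/((387043*(-34091/1446788153))) = 35301/61120 + 143838/(-13194682913/1446788153) = 35301/61120 + 143838*(-1446788153/13194682913) = 35301/61120 - 208103114351214/13194682913 = -12718796563644687867/806459019642560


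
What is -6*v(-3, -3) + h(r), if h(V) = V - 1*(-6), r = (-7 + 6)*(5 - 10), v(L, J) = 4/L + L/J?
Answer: 13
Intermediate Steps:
r = 5 (r = -1*(-5) = 5)
h(V) = 6 + V (h(V) = V + 6 = 6 + V)
-6*v(-3, -3) + h(r) = -6*(4/(-3) - 3/(-3)) + (6 + 5) = -6*(4*(-⅓) - 3*(-⅓)) + 11 = -6*(-4/3 + 1) + 11 = -6*(-⅓) + 11 = 2 + 11 = 13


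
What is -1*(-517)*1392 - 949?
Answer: 718715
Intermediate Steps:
-1*(-517)*1392 - 949 = 517*1392 - 949 = 719664 - 949 = 718715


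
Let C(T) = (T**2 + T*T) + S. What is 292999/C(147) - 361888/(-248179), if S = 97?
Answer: 88391377541/10749873385 ≈ 8.2225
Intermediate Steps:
C(T) = 97 + 2*T**2 (C(T) = (T**2 + T*T) + 97 = (T**2 + T**2) + 97 = 2*T**2 + 97 = 97 + 2*T**2)
292999/C(147) - 361888/(-248179) = 292999/(97 + 2*147**2) - 361888/(-248179) = 292999/(97 + 2*21609) - 361888*(-1/248179) = 292999/(97 + 43218) + 361888/248179 = 292999/43315 + 361888/248179 = 88391377541/10749873385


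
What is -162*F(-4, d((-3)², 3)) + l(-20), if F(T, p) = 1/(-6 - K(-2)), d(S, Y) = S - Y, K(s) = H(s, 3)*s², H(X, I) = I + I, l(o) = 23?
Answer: 142/5 ≈ 28.400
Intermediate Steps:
H(X, I) = 2*I
K(s) = 6*s² (K(s) = (2*3)*s² = 6*s²)
F(T, p) = -1/30 (F(T, p) = 1/(-6 - 6*(-2)²) = 1/(-6 - 6*4) = 1/(-6 - 1*24) = 1/(-6 - 24) = 1/(-30) = -1/30)
-162*F(-4, d((-3)², 3)) + l(-20) = -162*(-1/30) + 23 = 27/5 + 23 = 142/5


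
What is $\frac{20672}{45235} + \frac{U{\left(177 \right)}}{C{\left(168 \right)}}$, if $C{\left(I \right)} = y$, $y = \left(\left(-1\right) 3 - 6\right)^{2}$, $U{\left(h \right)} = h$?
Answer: $\frac{3227009}{1221345} \approx 2.6422$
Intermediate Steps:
$y = 81$ ($y = \left(-3 - 6\right)^{2} = \left(-9\right)^{2} = 81$)
$C{\left(I \right)} = 81$
$\frac{20672}{45235} + \frac{U{\left(177 \right)}}{C{\left(168 \right)}} = \frac{20672}{45235} + \frac{177}{81} = 20672 \cdot \frac{1}{45235} + 177 \cdot \frac{1}{81} = \frac{20672}{45235} + \frac{59}{27} = \frac{3227009}{1221345}$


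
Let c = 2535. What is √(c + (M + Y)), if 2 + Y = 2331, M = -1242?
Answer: √3622 ≈ 60.183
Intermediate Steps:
Y = 2329 (Y = -2 + 2331 = 2329)
√(c + (M + Y)) = √(2535 + (-1242 + 2329)) = √(2535 + 1087) = √3622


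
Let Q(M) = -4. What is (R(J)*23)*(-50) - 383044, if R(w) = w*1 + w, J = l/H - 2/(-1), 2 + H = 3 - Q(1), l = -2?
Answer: -386724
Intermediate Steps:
H = 5 (H = -2 + (3 - 1*(-4)) = -2 + (3 + 4) = -2 + 7 = 5)
J = 8/5 (J = -2/5 - 2/(-1) = -2*⅕ - 2*(-1) = -⅖ + 2 = 8/5 ≈ 1.6000)
R(w) = 2*w (R(w) = w + w = 2*w)
(R(J)*23)*(-50) - 383044 = ((2*(8/5))*23)*(-50) - 383044 = ((16/5)*23)*(-50) - 383044 = (368/5)*(-50) - 383044 = -3680 - 383044 = -386724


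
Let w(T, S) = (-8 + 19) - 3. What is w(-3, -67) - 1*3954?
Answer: -3946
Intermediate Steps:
w(T, S) = 8 (w(T, S) = 11 - 3 = 8)
w(-3, -67) - 1*3954 = 8 - 1*3954 = 8 - 3954 = -3946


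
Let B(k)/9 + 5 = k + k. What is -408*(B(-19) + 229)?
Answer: 64464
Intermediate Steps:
B(k) = -45 + 18*k (B(k) = -45 + 9*(k + k) = -45 + 9*(2*k) = -45 + 18*k)
-408*(B(-19) + 229) = -408*((-45 + 18*(-19)) + 229) = -408*((-45 - 342) + 229) = -408*(-387 + 229) = -408*(-158) = 64464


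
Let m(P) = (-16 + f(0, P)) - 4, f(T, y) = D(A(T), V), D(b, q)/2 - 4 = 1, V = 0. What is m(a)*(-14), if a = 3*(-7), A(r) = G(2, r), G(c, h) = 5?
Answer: 140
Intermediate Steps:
A(r) = 5
a = -21
D(b, q) = 10 (D(b, q) = 8 + 2*1 = 8 + 2 = 10)
f(T, y) = 10
m(P) = -10 (m(P) = (-16 + 10) - 4 = -6 - 4 = -10)
m(a)*(-14) = -10*(-14) = 140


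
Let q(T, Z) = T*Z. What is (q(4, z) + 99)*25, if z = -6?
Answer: 1875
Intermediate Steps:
(q(4, z) + 99)*25 = (4*(-6) + 99)*25 = (-24 + 99)*25 = 75*25 = 1875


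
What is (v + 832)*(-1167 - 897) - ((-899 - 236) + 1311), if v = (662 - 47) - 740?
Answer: -1459424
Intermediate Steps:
v = -125 (v = 615 - 740 = -125)
(v + 832)*(-1167 - 897) - ((-899 - 236) + 1311) = (-125 + 832)*(-1167 - 897) - ((-899 - 236) + 1311) = 707*(-2064) - (-1135 + 1311) = -1459248 - 1*176 = -1459248 - 176 = -1459424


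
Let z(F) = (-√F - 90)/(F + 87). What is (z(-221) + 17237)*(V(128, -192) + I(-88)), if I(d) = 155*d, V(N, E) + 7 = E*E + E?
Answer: 26592125100/67 + 23025*I*√221/134 ≈ 3.969e+8 + 2554.4*I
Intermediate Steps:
V(N, E) = -7 + E + E² (V(N, E) = -7 + (E*E + E) = -7 + (E² + E) = -7 + (E + E²) = -7 + E + E²)
z(F) = (-90 - √F)/(87 + F)
(z(-221) + 17237)*(V(128, -192) + I(-88)) = ((-90 - √(-221))/(87 - 221) + 17237)*((-7 - 192 + (-192)²) + 155*(-88)) = ((-90 - I*√221)/(-134) + 17237)*((-7 - 192 + 36864) - 13640) = (-(-90 - I*√221)/134 + 17237)*(36665 - 13640) = ((45/67 + I*√221/134) + 17237)*23025 = (1154924/67 + I*√221/134)*23025 = 26592125100/67 + 23025*I*√221/134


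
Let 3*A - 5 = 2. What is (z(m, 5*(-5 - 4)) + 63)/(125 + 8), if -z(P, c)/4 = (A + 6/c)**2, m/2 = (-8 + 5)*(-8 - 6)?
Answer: 1091/3325 ≈ 0.32812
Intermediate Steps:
A = 7/3 (A = 5/3 + (1/3)*2 = 5/3 + 2/3 = 7/3 ≈ 2.3333)
m = 84 (m = 2*((-8 + 5)*(-8 - 6)) = 2*(-3*(-14)) = 2*42 = 84)
z(P, c) = -4*(7/3 + 6/c)**2
(z(m, 5*(-5 - 4)) + 63)/(125 + 8) = (-4*(18 + 7*(5*(-5 - 4)))**2/(9*(5*(-5 - 4))**2) + 63)/(125 + 8) = (-4*(18 + 7*(5*(-9)))**2/(9*(5*(-9))**2) + 63)/133 = (-4/9*(18 + 7*(-45))**2/(-45)**2 + 63)*(1/133) = (-4/9*1/2025*(18 - 315)**2 + 63)*(1/133) = (-4/9*1/2025*(-297)**2 + 63)*(1/133) = (-4/9*1/2025*88209 + 63)*(1/133) = (-484/25 + 63)*(1/133) = (1091/25)*(1/133) = 1091/3325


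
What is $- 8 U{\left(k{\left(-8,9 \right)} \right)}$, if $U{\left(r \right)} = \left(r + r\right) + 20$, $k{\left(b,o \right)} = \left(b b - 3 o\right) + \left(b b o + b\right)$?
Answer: $-9840$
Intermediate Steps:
$k{\left(b,o \right)} = b + b^{2} - 3 o + o b^{2}$ ($k{\left(b,o \right)} = \left(b^{2} - 3 o\right) + \left(b^{2} o + b\right) = \left(b^{2} - 3 o\right) + \left(o b^{2} + b\right) = \left(b^{2} - 3 o\right) + \left(b + o b^{2}\right) = b + b^{2} - 3 o + o b^{2}$)
$U{\left(r \right)} = 20 + 2 r$ ($U{\left(r \right)} = 2 r + 20 = 20 + 2 r$)
$- 8 U{\left(k{\left(-8,9 \right)} \right)} = - 8 \left(20 + 2 \left(-8 + \left(-8\right)^{2} - 27 + 9 \left(-8\right)^{2}\right)\right) = - 8 \left(20 + 2 \left(-8 + 64 - 27 + 9 \cdot 64\right)\right) = - 8 \left(20 + 2 \left(-8 + 64 - 27 + 576\right)\right) = - 8 \left(20 + 2 \cdot 605\right) = - 8 \left(20 + 1210\right) = \left(-8\right) 1230 = -9840$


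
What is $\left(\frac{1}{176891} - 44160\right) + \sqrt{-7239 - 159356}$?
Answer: $- \frac{7811506559}{176891} + i \sqrt{166595} \approx -44160.0 + 408.16 i$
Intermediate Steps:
$\left(\frac{1}{176891} - 44160\right) + \sqrt{-7239 - 159356} = \left(\frac{1}{176891} - 44160\right) + \sqrt{-166595} = - \frac{7811506559}{176891} + i \sqrt{166595}$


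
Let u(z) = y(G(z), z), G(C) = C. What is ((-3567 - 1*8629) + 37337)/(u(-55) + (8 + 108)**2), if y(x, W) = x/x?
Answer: 25141/13457 ≈ 1.8682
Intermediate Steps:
y(x, W) = 1
u(z) = 1
((-3567 - 1*8629) + 37337)/(u(-55) + (8 + 108)**2) = ((-3567 - 1*8629) + 37337)/(1 + (8 + 108)**2) = ((-3567 - 8629) + 37337)/(1 + 116**2) = (-12196 + 37337)/(1 + 13456) = 25141/13457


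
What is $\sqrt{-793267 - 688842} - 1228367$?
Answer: $-1228367 + i \sqrt{1482109} \approx -1.2284 \cdot 10^{6} + 1217.4 i$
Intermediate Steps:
$\sqrt{-793267 - 688842} - 1228367 = \sqrt{-1482109} - 1228367 = i \sqrt{1482109} - 1228367 = -1228367 + i \sqrt{1482109}$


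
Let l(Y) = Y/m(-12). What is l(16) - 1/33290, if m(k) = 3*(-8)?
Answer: -66583/99870 ≈ -0.66670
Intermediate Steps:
m(k) = -24
l(Y) = -Y/24 (l(Y) = Y/(-24) = Y*(-1/24) = -Y/24)
l(16) - 1/33290 = -1/24*16 - 1/33290 = -2/3 - 1*1/33290 = -2/3 - 1/33290 = -66583/99870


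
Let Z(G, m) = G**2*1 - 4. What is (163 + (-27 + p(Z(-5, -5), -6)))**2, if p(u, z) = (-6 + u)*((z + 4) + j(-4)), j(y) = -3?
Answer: 3721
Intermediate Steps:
Z(G, m) = -4 + G**2 (Z(G, m) = G**2 - 4 = -4 + G**2)
p(u, z) = (1 + z)*(-6 + u) (p(u, z) = (-6 + u)*((z + 4) - 3) = (-6 + u)*((4 + z) - 3) = (-6 + u)*(1 + z) = (1 + z)*(-6 + u))
(163 + (-27 + p(Z(-5, -5), -6)))**2 = (163 + (-27 + (-6 + (-4 + (-5)**2) - 6*(-6) + (-4 + (-5)**2)*(-6))))**2 = (163 + (-27 + (-6 + (-4 + 25) + 36 + (-4 + 25)*(-6))))**2 = (163 + (-27 + (-6 + 21 + 36 + 21*(-6))))**2 = (163 + (-27 + (-6 + 21 + 36 - 126)))**2 = (163 + (-27 - 75))**2 = (163 - 102)**2 = 61**2 = 3721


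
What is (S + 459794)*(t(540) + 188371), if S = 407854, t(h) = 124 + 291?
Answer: 163799795328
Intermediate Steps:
t(h) = 415
(S + 459794)*(t(540) + 188371) = (407854 + 459794)*(415 + 188371) = 867648*188786 = 163799795328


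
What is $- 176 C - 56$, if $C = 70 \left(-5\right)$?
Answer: $61544$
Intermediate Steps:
$C = -350$
$- 176 C - 56 = \left(-176\right) \left(-350\right) - 56 = 61600 - 56 = 61544$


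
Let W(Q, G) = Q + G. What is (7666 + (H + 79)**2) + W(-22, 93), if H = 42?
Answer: 22378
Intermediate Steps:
W(Q, G) = G + Q
(7666 + (H + 79)**2) + W(-22, 93) = (7666 + (42 + 79)**2) + (93 - 22) = (7666 + 121**2) + 71 = (7666 + 14641) + 71 = 22307 + 71 = 22378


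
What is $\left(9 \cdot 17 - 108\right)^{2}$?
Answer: $2025$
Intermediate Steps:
$\left(9 \cdot 17 - 108\right)^{2} = \left(153 - 108\right)^{2} = 45^{2} = 2025$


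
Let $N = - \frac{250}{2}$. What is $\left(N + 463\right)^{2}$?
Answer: $114244$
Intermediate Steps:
$N = -125$ ($N = \left(-250\right) \frac{1}{2} = -125$)
$\left(N + 463\right)^{2} = \left(-125 + 463\right)^{2} = 338^{2} = 114244$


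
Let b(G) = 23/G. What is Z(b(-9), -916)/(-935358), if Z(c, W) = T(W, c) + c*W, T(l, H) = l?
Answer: -6412/4209111 ≈ -0.0015234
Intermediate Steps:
Z(c, W) = W + W*c (Z(c, W) = W + c*W = W + W*c)
Z(b(-9), -916)/(-935358) = -916*(1 + 23/(-9))/(-935358) = -916*(1 + 23*(-⅑))*(-1/935358) = -916*(1 - 23/9)*(-1/935358) = -916*(-14/9)*(-1/935358) = (12824/9)*(-1/935358) = -6412/4209111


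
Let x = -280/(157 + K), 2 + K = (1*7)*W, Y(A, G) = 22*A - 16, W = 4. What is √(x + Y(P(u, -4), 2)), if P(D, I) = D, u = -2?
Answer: 2*I*√515145/183 ≈ 7.8441*I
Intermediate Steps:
Y(A, G) = -16 + 22*A
K = 26 (K = -2 + (1*7)*4 = -2 + 7*4 = -2 + 28 = 26)
x = -280/183 (x = -280/(157 + 26) = -280/183 ≈ -1.5301)
√(x + Y(P(u, -4), 2)) = √(-280/183 + (-16 + 22*(-2))) = √(-280/183 + (-16 - 44)) = √(-280/183 - 60) = √(-11260/183) = 2*I*√515145/183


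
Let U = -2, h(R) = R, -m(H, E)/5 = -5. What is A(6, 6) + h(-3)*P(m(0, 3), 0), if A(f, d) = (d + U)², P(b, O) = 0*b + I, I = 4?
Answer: 4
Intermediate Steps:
m(H, E) = 25 (m(H, E) = -5*(-5) = 25)
P(b, O) = 4 (P(b, O) = 0*b + 4 = 0 + 4 = 4)
A(f, d) = (-2 + d)² (A(f, d) = (d - 2)² = (-2 + d)²)
A(6, 6) + h(-3)*P(m(0, 3), 0) = (-2 + 6)² - 3*4 = 4² - 12 = 16 - 12 = 4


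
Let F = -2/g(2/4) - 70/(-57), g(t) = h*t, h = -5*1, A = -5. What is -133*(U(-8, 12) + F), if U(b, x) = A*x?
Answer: 115654/15 ≈ 7710.3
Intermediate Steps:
h = -5
U(b, x) = -5*x
g(t) = -5*t
F = 578/285 (F = -2/((-10/4)) - 70/(-57) = -2/((-10/4)) - 70*(-1/57) = -2/((-5*½)) + 70/57 = -2/(-5/2) + 70/57 = -2*(-⅖) + 70/57 = ⅘ + 70/57 = 578/285 ≈ 2.0281)
-133*(U(-8, 12) + F) = -133*(-5*12 + 578/285) = -133*(-60 + 578/285) = -133*(-16522/285) = 115654/15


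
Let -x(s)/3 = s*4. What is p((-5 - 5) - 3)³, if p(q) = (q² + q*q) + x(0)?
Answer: 38614472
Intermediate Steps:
x(s) = -12*s (x(s) = -3*s*4 = -12*s)
p(q) = 2*q² (p(q) = (q² + q*q) - 12*0 = (q² + q²) + 0 = 2*q² + 0 = 2*q²)
p((-5 - 5) - 3)³ = (2*((-5 - 5) - 3)²)³ = (2*(-10 - 1*3)²)³ = (2*(-10 - 3)²)³ = (2*(-13)²)³ = (2*169)³ = 338³ = 38614472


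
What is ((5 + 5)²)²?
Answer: 10000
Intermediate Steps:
((5 + 5)²)² = (10²)² = 100² = 10000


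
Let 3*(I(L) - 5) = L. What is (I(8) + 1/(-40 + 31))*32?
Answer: 2176/9 ≈ 241.78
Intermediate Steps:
I(L) = 5 + L/3
(I(8) + 1/(-40 + 31))*32 = ((5 + (⅓)*8) + 1/(-40 + 31))*32 = ((5 + 8/3) + 1/(-9))*32 = (23/3 - ⅑)*32 = (68/9)*32 = 2176/9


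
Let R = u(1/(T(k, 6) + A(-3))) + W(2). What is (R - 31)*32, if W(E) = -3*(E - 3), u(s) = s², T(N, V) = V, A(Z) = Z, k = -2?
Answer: -8032/9 ≈ -892.44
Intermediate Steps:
W(E) = 9 - 3*E (W(E) = -3*(-3 + E) = 9 - 3*E)
R = 28/9 (R = (1/(6 - 3))² + (9 - 3*2) = (1/3)² + (9 - 6) = (⅓)² + 3 = ⅑ + 3 = 28/9 ≈ 3.1111)
(R - 31)*32 = (28/9 - 31)*32 = -251/9*32 = -8032/9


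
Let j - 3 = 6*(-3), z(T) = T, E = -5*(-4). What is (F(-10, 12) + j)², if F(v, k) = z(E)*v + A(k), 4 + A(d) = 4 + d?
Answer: 41209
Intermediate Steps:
E = 20
A(d) = d (A(d) = -4 + (4 + d) = d)
F(v, k) = k + 20*v (F(v, k) = 20*v + k = k + 20*v)
j = -15 (j = 3 + 6*(-3) = 3 - 18 = -15)
(F(-10, 12) + j)² = ((12 + 20*(-10)) - 15)² = ((12 - 200) - 15)² = (-188 - 15)² = (-203)² = 41209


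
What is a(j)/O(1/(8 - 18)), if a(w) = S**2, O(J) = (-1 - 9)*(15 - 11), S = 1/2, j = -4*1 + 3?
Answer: -1/160 ≈ -0.0062500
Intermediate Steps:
j = -1 (j = -4 + 3 = -1)
S = 1/2 (S = 1*(1/2) = 1/2 ≈ 0.50000)
O(J) = -40 (O(J) = -10*4 = -40)
a(w) = 1/4 (a(w) = (1/2)**2 = 1/4)
a(j)/O(1/(8 - 18)) = (1/4)/(-40) = (1/4)*(-1/40) = -1/160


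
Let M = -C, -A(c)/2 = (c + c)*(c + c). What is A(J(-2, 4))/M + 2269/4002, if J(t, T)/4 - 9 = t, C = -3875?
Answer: -16308169/15507750 ≈ -1.0516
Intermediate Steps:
J(t, T) = 36 + 4*t
A(c) = -8*c² (A(c) = -2*(c + c)*(c + c) = -2*2*c*2*c = -8*c²)
M = 3875 (M = -1*(-3875) = 3875)
A(J(-2, 4))/M + 2269/4002 = -8*(36 + 4*(-2))²/3875 + 2269/4002 = -8*(36 - 8)²*(1/3875) + 2269*(1/4002) = -8*28²*(1/3875) + 2269/4002 = -8*784*(1/3875) + 2269/4002 = -6272*1/3875 + 2269/4002 = -6272/3875 + 2269/4002 = -16308169/15507750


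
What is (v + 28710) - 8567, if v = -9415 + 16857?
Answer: 27585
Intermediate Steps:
v = 7442
(v + 28710) - 8567 = (7442 + 28710) - 8567 = 36152 - 8567 = 27585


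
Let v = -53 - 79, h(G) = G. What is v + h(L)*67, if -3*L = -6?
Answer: 2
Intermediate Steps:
L = 2 (L = -⅓*(-6) = 2)
v = -132
v + h(L)*67 = -132 + 2*67 = -132 + 134 = 2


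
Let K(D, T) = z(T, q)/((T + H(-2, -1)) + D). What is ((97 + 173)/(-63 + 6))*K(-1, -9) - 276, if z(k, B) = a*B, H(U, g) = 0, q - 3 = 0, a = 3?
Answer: -5163/19 ≈ -271.74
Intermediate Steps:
q = 3 (q = 3 + 0 = 3)
z(k, B) = 3*B
K(D, T) = 9/(D + T) (K(D, T) = (3*3)/((T + 0) + D) = 9/(T + D) = 9/(D + T))
((97 + 173)/(-63 + 6))*K(-1, -9) - 276 = ((97 + 173)/(-63 + 6))*(9/(-1 - 9)) - 276 = (270/(-57))*(9/(-10)) - 276 = (270*(-1/57))*(9*(-⅒)) - 276 = -90/19*(-9/10) - 276 = 81/19 - 276 = -5163/19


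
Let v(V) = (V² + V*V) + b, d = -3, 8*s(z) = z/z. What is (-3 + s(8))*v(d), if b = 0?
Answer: -207/4 ≈ -51.750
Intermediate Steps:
s(z) = ⅛ (s(z) = (z/z)/8 = (⅛)*1 = ⅛)
v(V) = 2*V² (v(V) = (V² + V*V) + 0 = (V² + V²) + 0 = 2*V² + 0 = 2*V²)
(-3 + s(8))*v(d) = (-3 + ⅛)*(2*(-3)²) = -23*9/4 = -23/8*18 = -207/4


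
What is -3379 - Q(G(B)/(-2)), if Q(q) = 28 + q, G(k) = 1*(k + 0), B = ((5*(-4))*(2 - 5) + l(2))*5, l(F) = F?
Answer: -3252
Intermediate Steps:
B = 310 (B = ((5*(-4))*(2 - 5) + 2)*5 = (-20*(-3) + 2)*5 = (60 + 2)*5 = 62*5 = 310)
G(k) = k (G(k) = 1*k = k)
-3379 - Q(G(B)/(-2)) = -3379 - (28 + 310/(-2)) = -3379 - (28 + 310*(-½)) = -3379 - (28 - 155) = -3379 - 1*(-127) = -3379 + 127 = -3252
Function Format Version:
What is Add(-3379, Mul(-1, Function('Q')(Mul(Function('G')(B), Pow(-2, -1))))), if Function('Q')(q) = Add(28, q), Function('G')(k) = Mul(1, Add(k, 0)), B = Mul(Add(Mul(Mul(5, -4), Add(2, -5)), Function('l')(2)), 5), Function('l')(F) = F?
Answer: -3252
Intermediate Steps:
B = 310 (B = Mul(Add(Mul(Mul(5, -4), Add(2, -5)), 2), 5) = Mul(Add(Mul(-20, -3), 2), 5) = Mul(Add(60, 2), 5) = Mul(62, 5) = 310)
Function('G')(k) = k (Function('G')(k) = Mul(1, k) = k)
Add(-3379, Mul(-1, Function('Q')(Mul(Function('G')(B), Pow(-2, -1))))) = Add(-3379, Mul(-1, Add(28, Mul(310, Pow(-2, -1))))) = Add(-3379, Mul(-1, Add(28, Mul(310, Rational(-1, 2))))) = Add(-3379, Mul(-1, Add(28, -155))) = Add(-3379, Mul(-1, -127)) = Add(-3379, 127) = -3252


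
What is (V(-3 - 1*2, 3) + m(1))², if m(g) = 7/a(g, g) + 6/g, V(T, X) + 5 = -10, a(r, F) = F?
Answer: 4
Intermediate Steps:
V(T, X) = -15 (V(T, X) = -5 - 10 = -15)
m(g) = 13/g (m(g) = 7/g + 6/g = 13/g)
(V(-3 - 1*2, 3) + m(1))² = (-15 + 13/1)² = (-15 + 13*1)² = (-15 + 13)² = (-2)² = 4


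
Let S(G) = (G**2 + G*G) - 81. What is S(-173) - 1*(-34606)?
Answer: 94383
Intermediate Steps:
S(G) = -81 + 2*G**2 (S(G) = (G**2 + G**2) - 81 = 2*G**2 - 81 = -81 + 2*G**2)
S(-173) - 1*(-34606) = (-81 + 2*(-173)**2) - 1*(-34606) = (-81 + 2*29929) + 34606 = (-81 + 59858) + 34606 = 59777 + 34606 = 94383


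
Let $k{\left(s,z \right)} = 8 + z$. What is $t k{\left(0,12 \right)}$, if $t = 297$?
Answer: $5940$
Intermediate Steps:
$t k{\left(0,12 \right)} = 297 \left(8 + 12\right) = 297 \cdot 20 = 5940$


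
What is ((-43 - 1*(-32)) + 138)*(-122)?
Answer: -15494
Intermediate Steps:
((-43 - 1*(-32)) + 138)*(-122) = ((-43 + 32) + 138)*(-122) = (-11 + 138)*(-122) = 127*(-122) = -15494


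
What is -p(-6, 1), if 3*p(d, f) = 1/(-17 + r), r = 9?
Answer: 1/24 ≈ 0.041667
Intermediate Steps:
p(d, f) = -1/24 (p(d, f) = 1/(3*(-17 + 9)) = (1/3)/(-8) = (1/3)*(-1/8) = -1/24)
-p(-6, 1) = -1*(-1/24) = 1/24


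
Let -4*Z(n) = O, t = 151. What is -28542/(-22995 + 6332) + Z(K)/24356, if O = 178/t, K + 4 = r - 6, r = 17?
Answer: 209939540497/122564896456 ≈ 1.7129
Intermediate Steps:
K = 7 (K = -4 + (17 - 6) = -4 + 11 = 7)
O = 178/151 ≈ 1.1788
Z(n) = -89/302 (Z(n) = -1/4*178/151 = -89/302)
-28542/(-22995 + 6332) + Z(K)/24356 = -28542/(-22995 + 6332) - 89/302/24356 = -28542/(-16663) - 89/302*1/24356 = -28542*(-1/16663) - 89/7355512 = 28542/16663 - 89/7355512 = 209939540497/122564896456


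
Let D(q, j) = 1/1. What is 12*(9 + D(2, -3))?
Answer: 120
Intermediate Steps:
D(q, j) = 1 (D(q, j) = 1*1 = 1)
12*(9 + D(2, -3)) = 12*(9 + 1) = 12*10 = 120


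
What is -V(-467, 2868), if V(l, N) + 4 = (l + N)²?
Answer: -5764797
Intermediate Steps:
V(l, N) = -4 + (N + l)² (V(l, N) = -4 + (l + N)² = -4 + (N + l)²)
-V(-467, 2868) = -(-4 + (2868 - 467)²) = -(-4 + 2401²) = -(-4 + 5764801) = -1*5764797 = -5764797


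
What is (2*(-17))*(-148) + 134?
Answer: 5166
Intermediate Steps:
(2*(-17))*(-148) + 134 = -34*(-148) + 134 = 5032 + 134 = 5166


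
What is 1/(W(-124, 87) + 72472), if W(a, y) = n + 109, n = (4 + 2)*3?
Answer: 1/72599 ≈ 1.3774e-5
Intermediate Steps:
n = 18 (n = 6*3 = 18)
W(a, y) = 127 (W(a, y) = 18 + 109 = 127)
1/(W(-124, 87) + 72472) = 1/(127 + 72472) = 1/72599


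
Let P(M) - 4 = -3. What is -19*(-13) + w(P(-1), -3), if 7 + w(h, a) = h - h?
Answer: 240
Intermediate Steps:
P(M) = 1 (P(M) = 4 - 3 = 1)
w(h, a) = -7 (w(h, a) = -7 + (h - h) = -7 + 0 = -7)
-19*(-13) + w(P(-1), -3) = -19*(-13) - 7 = 247 - 7 = 240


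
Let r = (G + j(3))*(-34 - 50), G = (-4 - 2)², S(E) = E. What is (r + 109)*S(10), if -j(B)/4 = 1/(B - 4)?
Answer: -32510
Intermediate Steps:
j(B) = -4/(-4 + B) (j(B) = -4/(B - 4) = -4/(-4 + B))
G = 36 (G = (-6)² = 36)
r = -3360 (r = (36 - 4/(-4 + 3))*(-34 - 50) = (36 - 4/(-1))*(-84) = (36 - 4*(-1))*(-84) = (36 + 4)*(-84) = 40*(-84) = -3360)
(r + 109)*S(10) = (-3360 + 109)*10 = -3251*10 = -32510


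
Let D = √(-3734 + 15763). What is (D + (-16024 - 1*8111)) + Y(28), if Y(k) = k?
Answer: -24107 + √12029 ≈ -23997.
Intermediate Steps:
D = √12029 ≈ 109.68
(D + (-16024 - 1*8111)) + Y(28) = (√12029 + (-16024 - 1*8111)) + 28 = (√12029 + (-16024 - 8111)) + 28 = (√12029 - 24135) + 28 = (-24135 + √12029) + 28 = -24107 + √12029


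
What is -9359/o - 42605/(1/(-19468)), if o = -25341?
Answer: 21018690551099/25341 ≈ 8.2943e+8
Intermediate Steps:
-9359/o - 42605/(1/(-19468)) = -9359/(-25341) - 42605/(1/(-19468)) = -9359*(-1/25341) - 42605/(-1/19468) = 9359/25341 - 42605*(-19468) = 9359/25341 + 829434140 = 21018690551099/25341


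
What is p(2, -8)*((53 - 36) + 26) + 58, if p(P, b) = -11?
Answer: -415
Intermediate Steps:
p(2, -8)*((53 - 36) + 26) + 58 = -11*((53 - 36) + 26) + 58 = -11*(17 + 26) + 58 = -11*43 + 58 = -473 + 58 = -415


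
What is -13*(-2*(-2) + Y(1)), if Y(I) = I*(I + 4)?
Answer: -117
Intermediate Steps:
Y(I) = I*(4 + I)
-13*(-2*(-2) + Y(1)) = -13*(-2*(-2) + 1*(4 + 1)) = -13*(4 + 1*5) = -13*(4 + 5) = -13*9 = -117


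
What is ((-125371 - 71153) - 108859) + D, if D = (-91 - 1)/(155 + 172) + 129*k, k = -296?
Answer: -112346501/327 ≈ -3.4357e+5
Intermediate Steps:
D = -12486260/327 (D = (-91 - 1)/(155 + 172) + 129*(-296) = -92/327 - 38184 = -12486260/327 ≈ -38184.)
((-125371 - 71153) - 108859) + D = ((-125371 - 71153) - 108859) - 12486260/327 = (-196524 - 108859) - 12486260/327 = -305383 - 12486260/327 = -112346501/327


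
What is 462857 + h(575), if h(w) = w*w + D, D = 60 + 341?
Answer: 793883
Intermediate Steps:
D = 401
h(w) = 401 + w² (h(w) = w*w + 401 = w² + 401 = 401 + w²)
462857 + h(575) = 462857 + (401 + 575²) = 462857 + (401 + 330625) = 462857 + 331026 = 793883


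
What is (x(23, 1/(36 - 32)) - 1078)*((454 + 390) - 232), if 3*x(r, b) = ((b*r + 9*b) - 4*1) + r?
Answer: -654228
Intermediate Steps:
x(r, b) = -4/3 + 3*b + r/3 + b*r/3 (x(r, b) = (((b*r + 9*b) - 4*1) + r)/3 = (((9*b + b*r) - 4) + r)/3 = ((-4 + 9*b + b*r) + r)/3 = (-4 + r + 9*b + b*r)/3 = -4/3 + 3*b + r/3 + b*r/3)
(x(23, 1/(36 - 32)) - 1078)*((454 + 390) - 232) = ((-4/3 + 3/(36 - 32) + (⅓)*23 + (⅓)*23/(36 - 32)) - 1078)*((454 + 390) - 232) = ((-4/3 + 3/4 + 23/3 + (⅓)*23/4) - 1078)*(844 - 232) = ((-4/3 + 3*(¼) + 23/3 + (⅓)*(¼)*23) - 1078)*612 = ((-4/3 + ¾ + 23/3 + 23/12) - 1078)*612 = (9 - 1078)*612 = -1069*612 = -654228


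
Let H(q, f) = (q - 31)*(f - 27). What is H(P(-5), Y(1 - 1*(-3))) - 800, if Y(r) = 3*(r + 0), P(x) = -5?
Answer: -260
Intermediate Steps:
Y(r) = 3*r
H(q, f) = (-31 + q)*(-27 + f)
H(P(-5), Y(1 - 1*(-3))) - 800 = (837 - 93*(1 - 1*(-3)) - 27*(-5) + (3*(1 - 1*(-3)))*(-5)) - 800 = (837 - 93*(1 + 3) + 135 + (3*(1 + 3))*(-5)) - 800 = (837 - 93*4 + 135 + (3*4)*(-5)) - 800 = (837 - 31*12 + 135 + 12*(-5)) - 800 = (837 - 372 + 135 - 60) - 800 = 540 - 800 = -260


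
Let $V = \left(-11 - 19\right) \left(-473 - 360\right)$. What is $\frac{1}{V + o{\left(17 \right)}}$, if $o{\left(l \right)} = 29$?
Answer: $\frac{1}{25019} \approx 3.997 \cdot 10^{-5}$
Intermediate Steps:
$V = 24990$ ($V = \left(-30\right) \left(-833\right) = 24990$)
$\frac{1}{V + o{\left(17 \right)}} = \frac{1}{24990 + 29} = \frac{1}{25019}$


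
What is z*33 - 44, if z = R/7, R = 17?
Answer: 253/7 ≈ 36.143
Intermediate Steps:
z = 17/7 ≈ 2.4286
z*33 - 44 = (17/7)*33 - 44 = 561/7 - 44 = 253/7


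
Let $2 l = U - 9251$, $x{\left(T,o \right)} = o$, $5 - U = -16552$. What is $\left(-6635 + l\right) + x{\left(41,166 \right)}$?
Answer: $-2816$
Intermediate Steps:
$U = 16557$ ($U = 5 - -16552 = 5 + 16552 = 16557$)
$l = 3653$ ($l = \frac{16557 - 9251}{2} = \frac{1}{2} \cdot 7306 = 3653$)
$\left(-6635 + l\right) + x{\left(41,166 \right)} = \left(-6635 + 3653\right) + 166 = -2982 + 166 = -2816$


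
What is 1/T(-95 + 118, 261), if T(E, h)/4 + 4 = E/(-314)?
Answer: -157/2558 ≈ -0.061376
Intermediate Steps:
T(E, h) = -16 - 2*E/157 (T(E, h) = -16 + 4*(E/(-314)) = -16 + 4*(E*(-1/314)) = -16 + 4*(-E/314) = -16 - 2*E/157)
1/T(-95 + 118, 261) = 1/(-16 - 2*(-95 + 118)/157) = 1/(-16 - 2/157*23) = 1/(-16 - 46/157) = 1/(-2558/157) = -157/2558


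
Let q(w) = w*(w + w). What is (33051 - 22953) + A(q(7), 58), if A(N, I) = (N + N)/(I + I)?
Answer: 292891/29 ≈ 10100.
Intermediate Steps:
q(w) = 2*w² (q(w) = w*(2*w) = 2*w²)
A(N, I) = N/I (A(N, I) = (2*N)/((2*I)) = (2*N)*(1/(2*I)) = N/I)
(33051 - 22953) + A(q(7), 58) = (33051 - 22953) + (2*7²)/58 = 10098 + (2*49)*(1/58) = 10098 + 98*(1/58) = 10098 + 49/29 = 292891/29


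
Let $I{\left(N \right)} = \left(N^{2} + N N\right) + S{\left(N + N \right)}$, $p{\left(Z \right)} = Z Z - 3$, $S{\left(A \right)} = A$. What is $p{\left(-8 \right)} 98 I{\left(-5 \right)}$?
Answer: $239120$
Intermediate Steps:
$p{\left(Z \right)} = -3 + Z^{2}$ ($p{\left(Z \right)} = Z^{2} - 3 = -3 + Z^{2}$)
$I{\left(N \right)} = 2 N + 2 N^{2}$ ($I{\left(N \right)} = \left(N^{2} + N N\right) + \left(N + N\right) = \left(N^{2} + N^{2}\right) + 2 N = 2 N^{2} + 2 N = 2 N + 2 N^{2}$)
$p{\left(-8 \right)} 98 I{\left(-5 \right)} = \left(-3 + \left(-8\right)^{2}\right) 98 \cdot 2 \left(-5\right) \left(1 - 5\right) = \left(-3 + 64\right) 98 \cdot 2 \left(-5\right) \left(-4\right) = 61 \cdot 98 \cdot 40 = 5978 \cdot 40 = 239120$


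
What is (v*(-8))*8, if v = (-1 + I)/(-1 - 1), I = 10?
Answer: 288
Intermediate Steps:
v = -9/2 (v = (-1 + 10)/(-1 - 1) = 9/(-2) = 9*(-1/2) = -9/2 ≈ -4.5000)
(v*(-8))*8 = -9/2*(-8)*8 = 36*8 = 288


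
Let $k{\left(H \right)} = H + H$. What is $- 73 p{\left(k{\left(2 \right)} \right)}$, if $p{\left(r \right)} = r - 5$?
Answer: $73$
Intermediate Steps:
$k{\left(H \right)} = 2 H$
$p{\left(r \right)} = -5 + r$ ($p{\left(r \right)} = r - 5 = -5 + r$)
$- 73 p{\left(k{\left(2 \right)} \right)} = - 73 \left(-5 + 2 \cdot 2\right) = - 73 \left(-5 + 4\right) = \left(-73\right) \left(-1\right) = 73$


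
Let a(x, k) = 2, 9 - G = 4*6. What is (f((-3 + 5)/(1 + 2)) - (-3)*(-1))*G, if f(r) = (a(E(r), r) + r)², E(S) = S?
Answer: -185/3 ≈ -61.667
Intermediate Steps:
G = -15 (G = 9 - 4*6 = 9 - 1*24 = 9 - 24 = -15)
f(r) = (2 + r)²
(f((-3 + 5)/(1 + 2)) - (-3)*(-1))*G = ((2 + (-3 + 5)/(1 + 2))² - (-3)*(-1))*(-15) = ((2 + 2/3)² - 3*1)*(-15) = ((2 + 2*(⅓))² - 3)*(-15) = ((2 + ⅔)² - 3)*(-15) = ((8/3)² - 3)*(-15) = (64/9 - 3)*(-15) = (37/9)*(-15) = -185/3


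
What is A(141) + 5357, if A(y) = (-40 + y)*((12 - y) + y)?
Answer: 6569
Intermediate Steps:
A(y) = -480 + 12*y (A(y) = (-40 + y)*12 = -480 + 12*y)
A(141) + 5357 = (-480 + 12*141) + 5357 = (-480 + 1692) + 5357 = 1212 + 5357 = 6569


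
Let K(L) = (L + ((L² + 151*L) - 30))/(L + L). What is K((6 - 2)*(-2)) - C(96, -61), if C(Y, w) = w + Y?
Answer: 311/8 ≈ 38.875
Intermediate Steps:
C(Y, w) = Y + w
K(L) = (-30 + L² + 152*L)/(2*L) (K(L) = (L + (-30 + L² + 151*L))/((2*L)) = (-30 + L² + 152*L)*(1/(2*L)) = (-30 + L² + 152*L)/(2*L))
K((6 - 2)*(-2)) - C(96, -61) = (76 + ((6 - 2)*(-2))/2 - 15*(-1/(2*(6 - 2)))) - (96 - 61) = (76 + (4*(-2))/2 - 15/(4*(-2))) - 1*35 = (76 + (½)*(-8) - 15/(-8)) - 35 = (76 - 4 - 15*(-⅛)) - 35 = (76 - 4 + 15/8) - 35 = 591/8 - 35 = 311/8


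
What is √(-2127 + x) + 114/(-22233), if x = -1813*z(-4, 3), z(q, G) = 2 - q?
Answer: -38/7411 + 51*I*√5 ≈ -0.0051275 + 114.04*I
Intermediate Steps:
x = -10878 (x = -1813*(2 - 1*(-4)) = -1813*(2 + 4) = -1813*6 = -10878)
√(-2127 + x) + 114/(-22233) = √(-2127 - 10878) + 114/(-22233) = √(-13005) + 114*(-1/22233) = 51*I*√5 - 38/7411 = -38/7411 + 51*I*√5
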